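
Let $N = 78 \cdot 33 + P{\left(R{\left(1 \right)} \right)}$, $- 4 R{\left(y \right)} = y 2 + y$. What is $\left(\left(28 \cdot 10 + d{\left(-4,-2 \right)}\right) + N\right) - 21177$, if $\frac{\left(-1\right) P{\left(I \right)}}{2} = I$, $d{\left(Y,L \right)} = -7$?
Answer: $- \frac{36657}{2} \approx -18329.0$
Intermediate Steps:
$R{\left(y \right)} = - \frac{3 y}{4}$ ($R{\left(y \right)} = - \frac{y 2 + y}{4} = - \frac{2 y + y}{4} = - \frac{3 y}{4}$)
$P{\left(I \right)} = - 2 I$
$N = \frac{5151}{2}$ ($N = 78 \cdot 33 - 2 \left(\left(- \frac{3}{4}\right) 1\right) = 2574 - - \frac{3}{2} = 2574 + \frac{3}{2} = \frac{5151}{2} \approx 2575.5$)
$\left(\left(28 \cdot 10 + d{\left(-4,-2 \right)}\right) + N\right) - 21177 = \left(\left(28 \cdot 10 - 7\right) + \frac{5151}{2}\right) - 21177 = \left(\left(280 - 7\right) + \frac{5151}{2}\right) - 21177 = \left(273 + \frac{5151}{2}\right) - 21177 = \frac{5697}{2} - 21177 = - \frac{36657}{2}$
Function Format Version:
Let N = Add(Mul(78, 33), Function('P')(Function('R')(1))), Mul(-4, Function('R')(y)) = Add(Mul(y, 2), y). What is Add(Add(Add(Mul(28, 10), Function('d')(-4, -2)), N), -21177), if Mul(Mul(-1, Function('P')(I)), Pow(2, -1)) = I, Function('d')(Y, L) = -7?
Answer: Rational(-36657, 2) ≈ -18329.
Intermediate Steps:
Function('R')(y) = Mul(Rational(-3, 4), y) (Function('R')(y) = Mul(Rational(-1, 4), Add(Mul(y, 2), y)) = Mul(Rational(-1, 4), Add(Mul(2, y), y)) = Mul(Rational(-1, 4), Mul(3, y)) = Mul(Rational(-3, 4), y))
Function('P')(I) = Mul(-2, I)
N = Rational(5151, 2) (N = Add(Mul(78, 33), Mul(-2, Mul(Rational(-3, 4), 1))) = Add(2574, Mul(-2, Rational(-3, 4))) = Add(2574, Rational(3, 2)) = Rational(5151, 2) ≈ 2575.5)
Add(Add(Add(Mul(28, 10), Function('d')(-4, -2)), N), -21177) = Add(Add(Add(Mul(28, 10), -7), Rational(5151, 2)), -21177) = Add(Add(Add(280, -7), Rational(5151, 2)), -21177) = Add(Add(273, Rational(5151, 2)), -21177) = Add(Rational(5697, 2), -21177) = Rational(-36657, 2)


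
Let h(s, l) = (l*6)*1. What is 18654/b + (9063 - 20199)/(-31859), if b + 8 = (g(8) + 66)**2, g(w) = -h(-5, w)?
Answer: 298908381/5033722 ≈ 59.381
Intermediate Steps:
h(s, l) = 6*l (h(s, l) = (6*l)*1 = 6*l)
g(w) = -6*w
b = 316 (b = -8 + (-6*8 + 66)**2 = -8 + (-48 + 66)**2 = -8 + 18**2 = -8 + 324 = 316)
18654/b + (9063 - 20199)/(-31859) = 18654/316 + (9063 - 20199)/(-31859) = 18654*(1/316) - 11136*(-1/31859) = 9327/158 + 11136/31859 = 298908381/5033722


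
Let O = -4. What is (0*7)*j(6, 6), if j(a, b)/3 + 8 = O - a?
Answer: 0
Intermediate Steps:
j(a, b) = -36 - 3*a (j(a, b) = -24 + 3*(-4 - a) = -24 + (-12 - 3*a) = -36 - 3*a)
(0*7)*j(6, 6) = (0*7)*(-36 - 3*6) = 0*(-36 - 18) = 0*(-54) = 0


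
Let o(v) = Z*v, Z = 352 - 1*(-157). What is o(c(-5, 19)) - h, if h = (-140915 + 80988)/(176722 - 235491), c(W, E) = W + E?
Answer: 418727967/58769 ≈ 7125.0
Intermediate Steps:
Z = 509 (Z = 352 + 157 = 509)
c(W, E) = E + W
o(v) = 509*v
h = 59927/58769 (h = -59927/(-58769) = -59927*(-1/58769) = 59927/58769 ≈ 1.0197)
o(c(-5, 19)) - h = 509*(19 - 5) - 1*59927/58769 = 509*14 - 59927/58769 = 7126 - 59927/58769 = 418727967/58769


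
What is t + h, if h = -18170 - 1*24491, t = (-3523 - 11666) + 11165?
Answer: -46685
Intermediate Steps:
t = -4024 (t = -15189 + 11165 = -4024)
h = -42661 (h = -18170 - 24491 = -42661)
t + h = -4024 - 42661 = -46685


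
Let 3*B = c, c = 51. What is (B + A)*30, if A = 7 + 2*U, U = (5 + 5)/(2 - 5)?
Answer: 520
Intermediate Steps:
U = -10/3 (U = 10/(-3) = 10*(-⅓) = -10/3 ≈ -3.3333)
B = 17 (B = (⅓)*51 = 17)
A = ⅓ (A = 7 + 2*(-10/3) = 7 - 20/3 = ⅓ ≈ 0.33333)
(B + A)*30 = (17 + ⅓)*30 = (52/3)*30 = 520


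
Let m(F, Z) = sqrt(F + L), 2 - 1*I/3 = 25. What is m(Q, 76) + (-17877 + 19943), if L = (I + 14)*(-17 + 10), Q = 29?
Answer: 2066 + 3*sqrt(46) ≈ 2086.3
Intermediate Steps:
I = -69 (I = 6 - 3*25 = 6 - 75 = -69)
L = 385 (L = (-69 + 14)*(-17 + 10) = -55*(-7) = 385)
m(F, Z) = sqrt(385 + F) (m(F, Z) = sqrt(F + 385) = sqrt(385 + F))
m(Q, 76) + (-17877 + 19943) = sqrt(385 + 29) + (-17877 + 19943) = sqrt(414) + 2066 = 3*sqrt(46) + 2066 = 2066 + 3*sqrt(46)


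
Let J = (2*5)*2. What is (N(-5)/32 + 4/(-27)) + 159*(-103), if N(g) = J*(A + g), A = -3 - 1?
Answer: -3538679/216 ≈ -16383.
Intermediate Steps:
A = -4
J = 20 (J = 10*2 = 20)
N(g) = -80 + 20*g (N(g) = 20*(-4 + g) = -80 + 20*g)
(N(-5)/32 + 4/(-27)) + 159*(-103) = ((-80 + 20*(-5))/32 + 4/(-27)) + 159*(-103) = ((-80 - 100)*(1/32) + 4*(-1/27)) - 16377 = (-180*1/32 - 4/27) - 16377 = (-45/8 - 4/27) - 16377 = -1247/216 - 16377 = -3538679/216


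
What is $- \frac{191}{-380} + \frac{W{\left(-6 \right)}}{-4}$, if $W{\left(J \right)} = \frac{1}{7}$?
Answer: $\frac{621}{1330} \approx 0.46692$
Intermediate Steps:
$W{\left(J \right)} = \frac{1}{7}$
$- \frac{191}{-380} + \frac{W{\left(-6 \right)}}{-4} = - \frac{191}{-380} + \frac{1}{7 \left(-4\right)} = \left(-191\right) \left(- \frac{1}{380}\right) + \frac{1}{7} \left(- \frac{1}{4}\right) = \frac{191}{380} - \frac{1}{28} = \frac{621}{1330}$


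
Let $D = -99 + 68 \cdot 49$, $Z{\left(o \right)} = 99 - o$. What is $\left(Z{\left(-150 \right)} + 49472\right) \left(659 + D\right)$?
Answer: $193514132$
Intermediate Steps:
$D = 3233$ ($D = -99 + 3332 = 3233$)
$\left(Z{\left(-150 \right)} + 49472\right) \left(659 + D\right) = \left(\left(99 - -150\right) + 49472\right) \left(659 + 3233\right) = \left(\left(99 + 150\right) + 49472\right) 3892 = \left(249 + 49472\right) 3892 = 49721 \cdot 3892 = 193514132$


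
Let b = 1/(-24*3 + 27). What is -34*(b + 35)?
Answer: -53516/45 ≈ -1189.2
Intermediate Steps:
b = -1/45 (b = 1/(-72 + 27) = 1/(-45) = -1/45 ≈ -0.022222)
-34*(b + 35) = -34*(-1/45 + 35) = -34*1574/45 = -53516/45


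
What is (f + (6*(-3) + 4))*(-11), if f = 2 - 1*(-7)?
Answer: 55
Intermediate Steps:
f = 9 (f = 2 + 7 = 9)
(f + (6*(-3) + 4))*(-11) = (9 + (6*(-3) + 4))*(-11) = (9 + (-18 + 4))*(-11) = (9 - 14)*(-11) = -5*(-11) = 55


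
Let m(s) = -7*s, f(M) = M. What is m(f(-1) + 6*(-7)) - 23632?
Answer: -23331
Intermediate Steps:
m(f(-1) + 6*(-7)) - 23632 = -7*(-1 + 6*(-7)) - 23632 = -7*(-1 - 42) - 23632 = -7*(-43) - 23632 = 301 - 23632 = -23331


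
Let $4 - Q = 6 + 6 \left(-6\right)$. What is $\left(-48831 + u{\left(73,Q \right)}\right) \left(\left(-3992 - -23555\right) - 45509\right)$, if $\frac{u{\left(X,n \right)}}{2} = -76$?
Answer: $1270912918$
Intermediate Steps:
$Q = 34$ ($Q = 4 - \left(6 + 6 \left(-6\right)\right) = 4 - \left(6 - 36\right) = 4 - -30 = 4 + 30 = 34$)
$u{\left(X,n \right)} = -152$ ($u{\left(X,n \right)} = 2 \left(-76\right) = -152$)
$\left(-48831 + u{\left(73,Q \right)}\right) \left(\left(-3992 - -23555\right) - 45509\right) = \left(-48831 - 152\right) \left(\left(-3992 - -23555\right) - 45509\right) = - 48983 \left(\left(-3992 + 23555\right) - 45509\right) = - 48983 \left(19563 - 45509\right) = \left(-48983\right) \left(-25946\right) = 1270912918$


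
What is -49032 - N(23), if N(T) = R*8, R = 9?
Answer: -49104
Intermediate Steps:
N(T) = 72 (N(T) = 9*8 = 72)
-49032 - N(23) = -49032 - 1*72 = -49032 - 72 = -49104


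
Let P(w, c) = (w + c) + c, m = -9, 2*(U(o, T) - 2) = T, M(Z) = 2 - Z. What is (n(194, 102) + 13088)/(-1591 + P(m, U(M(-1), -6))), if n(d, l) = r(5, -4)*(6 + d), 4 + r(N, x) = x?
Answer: -5744/801 ≈ -7.1710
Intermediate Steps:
r(N, x) = -4 + x
U(o, T) = 2 + T/2
n(d, l) = -48 - 8*d (n(d, l) = (-4 - 4)*(6 + d) = -8*(6 + d) = -48 - 8*d)
P(w, c) = w + 2*c (P(w, c) = (c + w) + c = w + 2*c)
(n(194, 102) + 13088)/(-1591 + P(m, U(M(-1), -6))) = ((-48 - 8*194) + 13088)/(-1591 + (-9 + 2*(2 + (½)*(-6)))) = ((-48 - 1552) + 13088)/(-1591 + (-9 + 2*(2 - 3))) = (-1600 + 13088)/(-1591 + (-9 + 2*(-1))) = 11488/(-1591 + (-9 - 2)) = 11488/(-1591 - 11) = 11488/(-1602) = 11488*(-1/1602) = -5744/801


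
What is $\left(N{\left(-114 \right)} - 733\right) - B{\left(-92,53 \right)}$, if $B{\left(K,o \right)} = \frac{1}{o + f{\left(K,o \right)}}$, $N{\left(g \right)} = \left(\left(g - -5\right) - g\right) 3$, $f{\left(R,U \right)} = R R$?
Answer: $- \frac{6115207}{8517} \approx -718.0$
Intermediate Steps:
$f{\left(R,U \right)} = R^{2}$
$N{\left(g \right)} = 15$ ($N{\left(g \right)} = \left(\left(g + 5\right) - g\right) 3 = \left(\left(5 + g\right) - g\right) 3 = 5 \cdot 3 = 15$)
$B{\left(K,o \right)} = \frac{1}{o + K^{2}}$
$\left(N{\left(-114 \right)} - 733\right) - B{\left(-92,53 \right)} = \left(15 - 733\right) - \frac{1}{53 + \left(-92\right)^{2}} = \left(15 - 733\right) - \frac{1}{53 + 8464} = -718 - \frac{1}{8517} = - \frac{6115207}{8517}$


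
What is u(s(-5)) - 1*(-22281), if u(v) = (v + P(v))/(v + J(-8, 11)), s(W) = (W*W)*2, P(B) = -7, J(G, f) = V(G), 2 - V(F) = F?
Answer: 1336903/60 ≈ 22282.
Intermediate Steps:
V(F) = 2 - F
J(G, f) = 2 - G
s(W) = 2*W² (s(W) = W²*2 = 2*W²)
u(v) = (-7 + v)/(10 + v) (u(v) = (v - 7)/(v + (2 - 1*(-8))) = (-7 + v)/(v + (2 + 8)) = (-7 + v)/(v + 10) = (-7 + v)/(10 + v))
u(s(-5)) - 1*(-22281) = (-7 + 2*(-5)²)/(10 + 2*(-5)²) - 1*(-22281) = (-7 + 2*25)/(10 + 2*25) + 22281 = (-7 + 50)/(10 + 50) + 22281 = 43/60 + 22281 = 1336903/60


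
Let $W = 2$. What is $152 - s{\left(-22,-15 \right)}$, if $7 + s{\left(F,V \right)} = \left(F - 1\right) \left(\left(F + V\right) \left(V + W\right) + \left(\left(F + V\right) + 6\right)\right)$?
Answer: $10509$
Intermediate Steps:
$s{\left(F,V \right)} = -7 + \left(-1 + F\right) \left(6 + F + V + \left(2 + V\right) \left(F + V\right)\right)$ ($s{\left(F,V \right)} = -7 + \left(F - 1\right) \left(\left(F + V\right) \left(V + 2\right) + \left(\left(F + V\right) + 6\right)\right) = -7 + \left(-1 + F\right) \left(\left(F + V\right) \left(2 + V\right) + \left(6 + F + V\right)\right) = -7 + \left(-1 + F\right) \left(\left(2 + V\right) \left(F + V\right) + \left(6 + F + V\right)\right) = -7 + \left(-1 + F\right) \left(6 + F + V + \left(2 + V\right) \left(F + V\right)\right)$)
$152 - s{\left(-22,-15 \right)} = 152 - \left(-13 - \left(-15\right)^{2} - -45 + 3 \left(-22\right) + 3 \left(-22\right)^{2} - 22 \left(-15\right)^{2} - 15 \left(-22\right)^{2} + 2 \left(-22\right) \left(-15\right)\right) = 152 - \left(-13 - 225 + 45 - 66 + 3 \cdot 484 - 4950 - 7260 + 660\right) = 152 - \left(-13 - 225 + 45 - 66 + 1452 - 4950 - 7260 + 660\right) = 152 - -10357 = 152 + 10357 = 10509$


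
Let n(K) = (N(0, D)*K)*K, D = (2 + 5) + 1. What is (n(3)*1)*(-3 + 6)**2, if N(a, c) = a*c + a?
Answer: 0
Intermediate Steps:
D = 8 (D = 7 + 1 = 8)
N(a, c) = a + a*c
n(K) = 0 (n(K) = ((0*(1 + 8))*K)*K = ((0*9)*K)*K = (0*K)*K = 0*K = 0)
(n(3)*1)*(-3 + 6)**2 = (0*1)*(-3 + 6)**2 = 0*3**2 = 0*9 = 0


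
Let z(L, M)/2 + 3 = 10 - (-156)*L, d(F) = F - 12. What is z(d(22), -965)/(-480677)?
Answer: -3134/480677 ≈ -0.0065200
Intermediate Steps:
d(F) = -12 + F
z(L, M) = 14 + 312*L (z(L, M) = -6 + 2*(10 - (-156)*L) = -6 + 2*(10 + 156*L) = -6 + (20 + 312*L) = 14 + 312*L)
z(d(22), -965)/(-480677) = (14 + 312*(-12 + 22))/(-480677) = (14 + 312*10)*(-1/480677) = (14 + 3120)*(-1/480677) = 3134*(-1/480677) = -3134/480677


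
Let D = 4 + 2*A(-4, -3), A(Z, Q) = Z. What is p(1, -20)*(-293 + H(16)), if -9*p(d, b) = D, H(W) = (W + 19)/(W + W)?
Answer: -9341/72 ≈ -129.74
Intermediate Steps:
H(W) = (19 + W)/(2*W) (H(W) = (19 + W)/((2*W)) = (19 + W)*(1/(2*W)) = (19 + W)/(2*W))
D = -4 (D = 4 + 2*(-4) = 4 - 8 = -4)
p(d, b) = 4/9 (p(d, b) = -⅑*(-4) = 4/9)
p(1, -20)*(-293 + H(16)) = 4*(-293 + (½)*(19 + 16)/16)/9 = 4*(-293 + (½)*(1/16)*35)/9 = 4*(-293 + 35/32)/9 = (4/9)*(-9341/32) = -9341/72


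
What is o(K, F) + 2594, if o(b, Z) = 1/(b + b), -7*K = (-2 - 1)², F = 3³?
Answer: 46685/18 ≈ 2593.6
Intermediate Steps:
F = 27
K = -9/7 (K = -(-2 - 1)²/7 = -⅐*(-3)² = -⅐*9 = -9/7 ≈ -1.2857)
o(b, Z) = 1/(2*b)
o(K, F) + 2594 = 1/(2*(-9/7)) + 2594 = (½)*(-7/9) + 2594 = -7/18 + 2594 = 46685/18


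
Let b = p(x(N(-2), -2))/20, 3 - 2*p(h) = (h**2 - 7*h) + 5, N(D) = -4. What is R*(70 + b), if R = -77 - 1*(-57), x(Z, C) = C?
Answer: -1390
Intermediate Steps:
p(h) = -1 - h**2/2 + 7*h/2 (p(h) = 3/2 - ((h**2 - 7*h) + 5)/2 = 3/2 - (5 + h**2 - 7*h)/2 = 3/2 + (-5/2 - h**2/2 + 7*h/2) = -1 - h**2/2 + 7*h/2)
R = -20 (R = -77 + 57 = -20)
b = -1/2 (b = (-1 - 1/2*(-2)**2 + (7/2)*(-2))/20 = (-1 - 1/2*4 - 7)*(1/20) = (-1 - 2 - 7)*(1/20) = -10*1/20 = -1/2 ≈ -0.50000)
R*(70 + b) = -20*(70 - 1/2) = -20*139/2 = -1390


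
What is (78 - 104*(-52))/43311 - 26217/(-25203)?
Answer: 424582715/363855711 ≈ 1.1669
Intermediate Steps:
(78 - 104*(-52))/43311 - 26217/(-25203) = (78 + 5408)*(1/43311) - 26217*(-1/25203) = 5486*(1/43311) + 8739/8401 = 5486/43311 + 8739/8401 = 424582715/363855711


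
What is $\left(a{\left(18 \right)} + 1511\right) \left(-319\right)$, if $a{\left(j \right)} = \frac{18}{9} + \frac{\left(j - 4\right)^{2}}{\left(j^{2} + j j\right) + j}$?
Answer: $- \frac{160752713}{333} \approx -4.8274 \cdot 10^{5}$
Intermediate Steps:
$a{\left(j \right)} = 2 + \frac{\left(-4 + j\right)^{2}}{j + 2 j^{2}}$ ($a{\left(j \right)} = 18 \cdot \frac{1}{9} + \frac{\left(-4 + j\right)^{2}}{\left(j^{2} + j^{2}\right) + j} = 2 + \frac{\left(-4 + j\right)^{2}}{2 j^{2} + j} = 2 + \frac{\left(-4 + j\right)^{2}}{j + 2 j^{2}}$)
$\left(a{\left(18 \right)} + 1511\right) \left(-319\right) = \left(\frac{16 - 108 + 5 \cdot 18^{2}}{18 \left(1 + 2 \cdot 18\right)} + 1511\right) \left(-319\right) = \left(\frac{16 - 108 + 5 \cdot 324}{18 \left(1 + 36\right)} + 1511\right) \left(-319\right) = \left(\frac{16 - 108 + 1620}{18 \cdot 37} + 1511\right) \left(-319\right) = \left(\frac{1}{18} \cdot \frac{1}{37} \cdot 1528 + 1511\right) \left(-319\right) = \left(\frac{764}{333} + 1511\right) \left(-319\right) = \frac{503927}{333} \left(-319\right) = - \frac{160752713}{333}$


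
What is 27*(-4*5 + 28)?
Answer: 216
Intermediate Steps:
27*(-4*5 + 28) = 27*(-20 + 28) = 27*8 = 216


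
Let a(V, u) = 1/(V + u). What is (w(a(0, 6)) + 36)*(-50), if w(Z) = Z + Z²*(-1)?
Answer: -32525/18 ≈ -1806.9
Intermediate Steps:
w(Z) = Z - Z²
(w(a(0, 6)) + 36)*(-50) = ((1 - 1/(0 + 6))/(0 + 6) + 36)*(-50) = ((1 - 1/6)/6 + 36)*(-50) = ((1 - 1*⅙)/6 + 36)*(-50) = ((1 - ⅙)/6 + 36)*(-50) = ((⅙)*(⅚) + 36)*(-50) = (5/36 + 36)*(-50) = (1301/36)*(-50) = -32525/18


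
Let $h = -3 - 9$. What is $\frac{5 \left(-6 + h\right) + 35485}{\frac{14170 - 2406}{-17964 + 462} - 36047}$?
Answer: $- \frac{309741645}{315453179} \approx -0.98189$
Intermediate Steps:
$h = -12$ ($h = -3 - 9 = -12$)
$\frac{5 \left(-6 + h\right) + 35485}{\frac{14170 - 2406}{-17964 + 462} - 36047} = \frac{5 \left(-6 - 12\right) + 35485}{\frac{14170 - 2406}{-17964 + 462} - 36047} = \frac{5 \left(-18\right) + 35485}{\frac{11764}{-17502} - 36047} = \frac{-90 + 35485}{11764 \left(- \frac{1}{17502}\right) - 36047} = \frac{35395}{- \frac{5882}{8751} - 36047} = \frac{35395}{- \frac{315453179}{8751}} = 35395 \left(- \frac{8751}{315453179}\right) = - \frac{309741645}{315453179}$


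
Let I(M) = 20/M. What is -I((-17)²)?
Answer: -20/289 ≈ -0.069204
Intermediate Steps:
-I((-17)²) = -20/((-17)²) = -20/289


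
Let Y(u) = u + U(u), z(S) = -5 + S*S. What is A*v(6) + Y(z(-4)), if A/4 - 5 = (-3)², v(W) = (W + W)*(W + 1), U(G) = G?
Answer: 4726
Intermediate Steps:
z(S) = -5 + S²
v(W) = 2*W*(1 + W) (v(W) = (2*W)*(1 + W) = 2*W*(1 + W))
A = 56 (A = 20 + 4*(-3)² = 20 + 4*9 = 20 + 36 = 56)
Y(u) = 2*u (Y(u) = u + u = 2*u)
A*v(6) + Y(z(-4)) = 56*(2*6*(1 + 6)) + 2*(-5 + (-4)²) = 56*(2*6*7) + 2*(-5 + 16) = 56*84 + 2*11 = 4704 + 22 = 4726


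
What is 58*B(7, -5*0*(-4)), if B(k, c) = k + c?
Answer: 406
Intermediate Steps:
B(k, c) = c + k
58*B(7, -5*0*(-4)) = 58*(-5*0*(-4) + 7) = 58*(0*(-4) + 7) = 58*(0 + 7) = 58*7 = 406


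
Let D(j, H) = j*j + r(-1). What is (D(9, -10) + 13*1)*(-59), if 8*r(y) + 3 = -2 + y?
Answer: -22007/4 ≈ -5501.8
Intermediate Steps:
r(y) = -5/8 + y/8 (r(y) = -3/8 + (-2 + y)/8 = -3/8 + (-1/4 + y/8) = -5/8 + y/8)
D(j, H) = -3/4 + j**2 (D(j, H) = j*j + (-5/8 + (1/8)*(-1)) = j**2 + (-5/8 - 1/8) = j**2 - 3/4 = -3/4 + j**2)
(D(9, -10) + 13*1)*(-59) = ((-3/4 + 9**2) + 13*1)*(-59) = ((-3/4 + 81) + 13)*(-59) = (321/4 + 13)*(-59) = (373/4)*(-59) = -22007/4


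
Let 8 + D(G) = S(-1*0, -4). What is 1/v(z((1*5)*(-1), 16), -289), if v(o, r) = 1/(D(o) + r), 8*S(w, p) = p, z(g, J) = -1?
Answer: -595/2 ≈ -297.50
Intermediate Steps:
S(w, p) = p/8
D(G) = -17/2 (D(G) = -8 + (⅛)*(-4) = -8 - ½ = -17/2)
v(o, r) = 1/(-17/2 + r)
1/v(z((1*5)*(-1), 16), -289) = 1/(2/(-17 + 2*(-289))) = 1/(2/(-17 - 578)) = 1/(2/(-595)) = 1/(2*(-1/595)) = 1/(-2/595) = -595/2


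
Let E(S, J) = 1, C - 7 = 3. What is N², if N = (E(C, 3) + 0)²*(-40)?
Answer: 1600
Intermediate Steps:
C = 10 (C = 7 + 3 = 10)
N = -40 (N = (1 + 0)²*(-40) = 1²*(-40) = 1*(-40) = -40)
N² = (-40)² = 1600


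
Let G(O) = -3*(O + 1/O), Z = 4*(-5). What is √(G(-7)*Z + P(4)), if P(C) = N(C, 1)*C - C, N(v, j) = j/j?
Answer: 10*I*√210/7 ≈ 20.702*I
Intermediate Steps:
N(v, j) = 1
Z = -20
G(O) = -3*O - 3/O
P(C) = 0 (P(C) = 1*C - C = C - C = 0)
√(G(-7)*Z + P(4)) = √((-3*(-7) - 3/(-7))*(-20) + 0) = √((21 - 3*(-⅐))*(-20) + 0) = √((21 + 3/7)*(-20) + 0) = √((150/7)*(-20) + 0) = √(-3000/7 + 0) = √(-3000/7) = 10*I*√210/7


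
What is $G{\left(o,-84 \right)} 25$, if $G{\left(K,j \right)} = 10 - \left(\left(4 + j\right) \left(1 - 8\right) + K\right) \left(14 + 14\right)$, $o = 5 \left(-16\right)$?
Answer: $-335750$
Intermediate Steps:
$o = -80$
$G{\left(K,j \right)} = 794 - 28 K + 196 j$ ($G{\left(K,j \right)} = 10 - \left(\left(4 + j\right) \left(-7\right) + K\right) 28 = 10 - \left(\left(-28 - 7 j\right) + K\right) 28 = 10 - \left(-28 + K - 7 j\right) 28 = 10 - \left(-784 - 196 j + 28 K\right) = 10 + \left(784 - 28 K + 196 j\right) = 794 - 28 K + 196 j$)
$G{\left(o,-84 \right)} 25 = \left(794 - -2240 + 196 \left(-84\right)\right) 25 = \left(794 + 2240 - 16464\right) 25 = \left(-13430\right) 25 = -335750$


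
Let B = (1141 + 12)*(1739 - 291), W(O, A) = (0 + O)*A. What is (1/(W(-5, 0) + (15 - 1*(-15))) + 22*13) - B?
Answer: -50077739/30 ≈ -1.6693e+6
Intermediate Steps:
W(O, A) = A*O (W(O, A) = O*A = A*O)
B = 1669544 (B = 1153*1448 = 1669544)
(1/(W(-5, 0) + (15 - 1*(-15))) + 22*13) - B = (1/(0*(-5) + (15 - 1*(-15))) + 22*13) - 1*1669544 = (1/(0 + (15 + 15)) + 286) - 1669544 = (1/(0 + 30) + 286) - 1669544 = (1/30 + 286) - 1669544 = 8581/30 - 1669544 = -50077739/30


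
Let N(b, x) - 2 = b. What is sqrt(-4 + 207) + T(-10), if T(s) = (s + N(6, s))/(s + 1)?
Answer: 2/9 + sqrt(203) ≈ 14.470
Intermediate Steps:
N(b, x) = 2 + b
T(s) = (8 + s)/(1 + s) (T(s) = (s + (2 + 6))/(s + 1) = (s + 8)/(1 + s) = (8 + s)/(1 + s))
sqrt(-4 + 207) + T(-10) = sqrt(-4 + 207) + (8 - 10)/(1 - 10) = sqrt(203) - 2/(-9) = sqrt(203) - 1/9*(-2) = sqrt(203) + 2/9 = 2/9 + sqrt(203)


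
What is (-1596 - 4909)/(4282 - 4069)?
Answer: -6505/213 ≈ -30.540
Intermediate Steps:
(-1596 - 4909)/(4282 - 4069) = -6505/213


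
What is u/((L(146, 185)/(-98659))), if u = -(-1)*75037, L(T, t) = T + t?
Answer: -7403075383/331 ≈ -2.2366e+7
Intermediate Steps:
u = 75037 (u = -1*(-75037) = 75037)
u/((L(146, 185)/(-98659))) = 75037/(((146 + 185)/(-98659))) = 75037/((331*(-1/98659))) = 75037/(-331/98659) = 75037*(-98659/331) = -7403075383/331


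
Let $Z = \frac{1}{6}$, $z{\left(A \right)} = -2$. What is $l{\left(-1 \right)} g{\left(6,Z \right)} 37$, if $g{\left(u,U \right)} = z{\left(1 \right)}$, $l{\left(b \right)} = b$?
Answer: $74$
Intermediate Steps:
$Z = \frac{1}{6} \approx 0.16667$
$g{\left(u,U \right)} = -2$
$l{\left(-1 \right)} g{\left(6,Z \right)} 37 = \left(-1\right) \left(-2\right) 37 = 2 \cdot 37 = 74$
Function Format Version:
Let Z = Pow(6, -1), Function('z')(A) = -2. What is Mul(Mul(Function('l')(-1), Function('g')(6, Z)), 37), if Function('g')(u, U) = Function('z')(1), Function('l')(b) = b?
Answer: 74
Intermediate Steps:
Z = Rational(1, 6) ≈ 0.16667
Function('g')(u, U) = -2
Mul(Mul(Function('l')(-1), Function('g')(6, Z)), 37) = Mul(Mul(-1, -2), 37) = Mul(2, 37) = 74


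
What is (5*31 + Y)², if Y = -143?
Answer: 144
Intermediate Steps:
(5*31 + Y)² = (5*31 - 143)² = (155 - 143)² = 12² = 144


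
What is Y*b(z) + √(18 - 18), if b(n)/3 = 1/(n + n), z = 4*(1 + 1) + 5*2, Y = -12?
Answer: -1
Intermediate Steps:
z = 18 (z = 4*2 + 10 = 8 + 10 = 18)
b(n) = 3/(2*n) (b(n) = 3/(n + n) = 3/((2*n)) = 3*(1/(2*n)) = 3/(2*n))
Y*b(z) + √(18 - 18) = -18/18 + √(18 - 18) = -18/18 + √0 = -12*1/12 + 0 = -1 + 0 = -1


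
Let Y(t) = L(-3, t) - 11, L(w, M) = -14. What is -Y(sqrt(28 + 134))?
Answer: 25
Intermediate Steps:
Y(t) = -25 (Y(t) = -14 - 11 = -25)
-Y(sqrt(28 + 134)) = -1*(-25) = 25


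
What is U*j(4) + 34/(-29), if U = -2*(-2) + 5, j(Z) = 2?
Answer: 488/29 ≈ 16.828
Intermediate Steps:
U = 9 (U = 4 + 5 = 9)
U*j(4) + 34/(-29) = 9*2 + 34/(-29) = 18 + 34*(-1/29) = 18 - 34/29 = 488/29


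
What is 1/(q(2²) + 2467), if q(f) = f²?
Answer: 1/2483 ≈ 0.00040274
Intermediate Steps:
1/(q(2²) + 2467) = 1/((2²)² + 2467) = 1/(4² + 2467) = 1/(16 + 2467) = 1/2483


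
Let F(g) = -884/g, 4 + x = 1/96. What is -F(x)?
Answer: -84864/383 ≈ -221.58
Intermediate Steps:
x = -383/96 (x = -4 + 1/96 = -383/96 ≈ -3.9896)
-F(x) = -(-884)/(-383/96) = -(-884)*(-96)/383 = -1*84864/383 = -84864/383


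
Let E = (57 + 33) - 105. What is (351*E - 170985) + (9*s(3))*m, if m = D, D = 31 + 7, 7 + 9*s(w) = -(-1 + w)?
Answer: -176592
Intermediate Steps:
s(w) = -⅔ - w/9 (s(w) = -7/9 + (-(-1 + w))/9 = -7/9 + (1 - w)/9 = -7/9 + (⅑ - w/9) = -⅔ - w/9)
E = -15 (E = 90 - 105 = -15)
D = 38
m = 38
(351*E - 170985) + (9*s(3))*m = (351*(-15) - 170985) + (9*(-⅔ - ⅑*3))*38 = (-5265 - 170985) + (9*(-⅔ - ⅓))*38 = -176250 + (9*(-1))*38 = -176250 - 9*38 = -176250 - 342 = -176592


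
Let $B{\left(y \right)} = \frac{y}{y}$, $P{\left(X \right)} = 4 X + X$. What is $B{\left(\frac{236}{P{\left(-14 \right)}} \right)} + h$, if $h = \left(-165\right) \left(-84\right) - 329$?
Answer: $13532$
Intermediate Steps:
$P{\left(X \right)} = 5 X$
$h = 13531$ ($h = 13860 - 329 = 13531$)
$B{\left(y \right)} = 1$
$B{\left(\frac{236}{P{\left(-14 \right)}} \right)} + h = 1 + 13531 = 13532$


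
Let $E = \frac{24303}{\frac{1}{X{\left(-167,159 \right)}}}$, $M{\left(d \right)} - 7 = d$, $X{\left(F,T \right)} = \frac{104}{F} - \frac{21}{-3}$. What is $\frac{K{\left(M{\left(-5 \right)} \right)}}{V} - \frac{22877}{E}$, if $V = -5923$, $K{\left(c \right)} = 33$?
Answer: $- \frac{23482707592}{153303202485} \approx -0.15318$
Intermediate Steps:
$X{\left(F,T \right)} = 7 + \frac{104}{F}$ ($X{\left(F,T \right)} = \frac{104}{F} - -7 = \frac{104}{F} + 7 = 7 + \frac{104}{F}$)
$M{\left(d \right)} = 7 + d$
$E = \frac{25882695}{167}$ ($E = \frac{24303}{\frac{1}{7 + \frac{104}{-167}}} = \frac{24303}{\frac{1}{7 + 104 \left(- \frac{1}{167}\right)}} = \frac{24303}{\frac{1}{7 - \frac{104}{167}}} = \frac{24303}{\frac{1}{\frac{1065}{167}}} = \frac{24303}{\frac{167}{1065}} = 24303 \cdot \frac{1065}{167} = \frac{25882695}{167} \approx 1.5499 \cdot 10^{5}$)
$\frac{K{\left(M{\left(-5 \right)} \right)}}{V} - \frac{22877}{E} = \frac{33}{-5923} - \frac{22877}{\frac{25882695}{167}} = 33 \left(- \frac{1}{5923}\right) - \frac{3820459}{25882695} = - \frac{33}{5923} - \frac{3820459}{25882695} = - \frac{23482707592}{153303202485}$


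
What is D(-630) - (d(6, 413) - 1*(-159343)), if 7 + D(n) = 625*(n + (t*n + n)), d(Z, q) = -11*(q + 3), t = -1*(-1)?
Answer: -1336024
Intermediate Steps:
t = 1
d(Z, q) = -33 - 11*q (d(Z, q) = -11*(3 + q) = -33 - 11*q)
D(n) = -7 + 1875*n (D(n) = -7 + 625*(n + (1*n + n)) = -7 + 625*(n + (n + n)) = -7 + 625*(n + 2*n) = -7 + 625*(3*n) = -7 + 1875*n)
D(-630) - (d(6, 413) - 1*(-159343)) = (-7 + 1875*(-630)) - ((-33 - 11*413) - 1*(-159343)) = (-7 - 1181250) - ((-33 - 4543) + 159343) = -1181257 - (-4576 + 159343) = -1181257 - 1*154767 = -1181257 - 154767 = -1336024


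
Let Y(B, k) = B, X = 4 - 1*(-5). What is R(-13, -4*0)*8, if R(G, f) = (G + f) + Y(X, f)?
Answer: -32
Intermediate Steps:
X = 9 (X = 4 + 5 = 9)
R(G, f) = 9 + G + f (R(G, f) = (G + f) + 9 = 9 + G + f)
R(-13, -4*0)*8 = (9 - 13 - 4*0)*8 = (9 - 13 + 0)*8 = -4*8 = -32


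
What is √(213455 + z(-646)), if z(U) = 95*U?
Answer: √152085 ≈ 389.98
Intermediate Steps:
√(213455 + z(-646)) = √(213455 + 95*(-646)) = √(213455 - 61370) = √152085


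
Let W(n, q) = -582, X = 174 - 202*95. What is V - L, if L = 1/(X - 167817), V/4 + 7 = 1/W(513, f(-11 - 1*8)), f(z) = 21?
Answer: -1522688659/54368403 ≈ -28.007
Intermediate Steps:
X = -19016 (X = 174 - 19190 = -19016)
V = -8150/291 (V = -28 + 4/(-582) = -28 + 4*(-1/582) = -28 - 2/291 = -8150/291 ≈ -28.007)
L = -1/186833 (L = 1/(-19016 - 167817) = 1/(-186833) = -1/186833 ≈ -5.3524e-6)
V - L = -8150/291 - 1*(-1/186833) = -8150/291 + 1/186833 = -1522688659/54368403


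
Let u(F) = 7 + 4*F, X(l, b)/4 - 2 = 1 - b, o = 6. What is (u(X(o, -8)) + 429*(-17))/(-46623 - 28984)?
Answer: 7110/75607 ≈ 0.094039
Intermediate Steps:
X(l, b) = 12 - 4*b (X(l, b) = 8 + 4*(1 - b) = 8 + (4 - 4*b) = 12 - 4*b)
(u(X(o, -8)) + 429*(-17))/(-46623 - 28984) = ((7 + 4*(12 - 4*(-8))) + 429*(-17))/(-46623 - 28984) = ((7 + 4*(12 + 32)) - 7293)/(-75607) = ((7 + 4*44) - 7293)*(-1/75607) = ((7 + 176) - 7293)*(-1/75607) = (183 - 7293)*(-1/75607) = -7110*(-1/75607) = 7110/75607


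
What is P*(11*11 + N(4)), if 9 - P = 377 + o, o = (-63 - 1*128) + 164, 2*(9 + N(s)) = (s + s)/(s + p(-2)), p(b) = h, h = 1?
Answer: -192324/5 ≈ -38465.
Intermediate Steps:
p(b) = 1
N(s) = -9 + s/(1 + s) (N(s) = -9 + ((s + s)/(s + 1))/2 = -9 + ((2*s)/(1 + s))/2 = -9 + (2*s/(1 + s))/2 = -9 + s/(1 + s))
o = -27 (o = (-63 - 128) + 164 = -191 + 164 = -27)
P = -341 (P = 9 - (377 - 27) = 9 - 1*350 = 9 - 350 = -341)
P*(11*11 + N(4)) = -341*(11*11 + (-9 - 8*4)/(1 + 4)) = -341*(121 + (-9 - 32)/5) = -341*(121 + (⅕)*(-41)) = -341*(121 - 41/5) = -341*564/5 = -192324/5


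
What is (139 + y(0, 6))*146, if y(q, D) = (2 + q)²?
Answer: 20878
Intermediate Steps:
(139 + y(0, 6))*146 = (139 + (2 + 0)²)*146 = (139 + 2²)*146 = (139 + 4)*146 = 143*146 = 20878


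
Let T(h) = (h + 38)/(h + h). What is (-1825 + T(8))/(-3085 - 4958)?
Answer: 4859/21448 ≈ 0.22655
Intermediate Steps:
T(h) = (38 + h)/(2*h) (T(h) = (38 + h)/((2*h)) = (38 + h)*(1/(2*h)) = (38 + h)/(2*h))
(-1825 + T(8))/(-3085 - 4958) = (-1825 + (½)*(38 + 8)/8)/(-3085 - 4958) = (-1825 + (½)*(⅛)*46)/(-8043) = (-1825 + 23/8)*(-1/8043) = -14577/8*(-1/8043) = 4859/21448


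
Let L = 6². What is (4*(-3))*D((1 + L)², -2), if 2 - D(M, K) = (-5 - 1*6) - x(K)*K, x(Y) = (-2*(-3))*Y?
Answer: -444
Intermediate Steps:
x(Y) = 6*Y
L = 36
D(M, K) = 13 + 6*K² (D(M, K) = 2 - ((-5 - 1*6) - 6*K*K) = 2 - ((-5 - 6) - 6*K²) = 2 - (-11 - 6*K²) = 2 + (11 + 6*K²) = 13 + 6*K²)
(4*(-3))*D((1 + L)², -2) = (4*(-3))*(13 + 6*(-2)²) = -12*(13 + 6*4) = -12*(13 + 24) = -12*37 = -444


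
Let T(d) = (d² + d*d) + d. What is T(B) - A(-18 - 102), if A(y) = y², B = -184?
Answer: 53128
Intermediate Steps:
T(d) = d + 2*d² (T(d) = (d² + d²) + d = 2*d² + d = d + 2*d²)
T(B) - A(-18 - 102) = -184*(1 + 2*(-184)) - (-18 - 102)² = -184*(1 - 368) - 1*(-120)² = -184*(-367) - 1*14400 = 67528 - 14400 = 53128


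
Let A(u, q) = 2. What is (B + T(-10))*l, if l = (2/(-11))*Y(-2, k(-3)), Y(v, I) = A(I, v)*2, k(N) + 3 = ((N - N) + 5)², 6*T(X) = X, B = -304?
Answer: 7336/33 ≈ 222.30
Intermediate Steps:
T(X) = X/6
k(N) = 22 (k(N) = -3 + ((N - N) + 5)² = -3 + (0 + 5)² = -3 + 5² = -3 + 25 = 22)
Y(v, I) = 4 (Y(v, I) = 2*2 = 4)
l = -8/11 (l = (2/(-11))*4 = (2*(-1/11))*4 = -2/11*4 = -8/11 ≈ -0.72727)
(B + T(-10))*l = (-304 + (⅙)*(-10))*(-8/11) = (-304 - 5/3)*(-8/11) = -917/3*(-8/11) = 7336/33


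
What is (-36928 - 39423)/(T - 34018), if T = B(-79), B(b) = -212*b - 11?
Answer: 6941/1571 ≈ 4.4182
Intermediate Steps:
B(b) = -11 - 212*b
T = 16737 (T = -11 - 212*(-79) = -11 + 16748 = 16737)
(-36928 - 39423)/(T - 34018) = (-36928 - 39423)/(16737 - 34018) = -76351/(-17281) = -76351*(-1/17281) = 6941/1571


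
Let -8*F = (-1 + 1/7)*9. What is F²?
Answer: 729/784 ≈ 0.92985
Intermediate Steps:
F = 27/28 (F = -(-1 + 1/7)*9/8 = -(-1 + ⅐)*9/8 = -(-3)*9/28 = -⅛*(-54/7) = 27/28 ≈ 0.96429)
F² = (27/28)² = 729/784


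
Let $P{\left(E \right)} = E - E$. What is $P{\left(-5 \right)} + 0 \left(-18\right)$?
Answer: $0$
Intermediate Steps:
$P{\left(E \right)} = 0$
$P{\left(-5 \right)} + 0 \left(-18\right) = 0 + 0 \left(-18\right) = 0 + 0 = 0$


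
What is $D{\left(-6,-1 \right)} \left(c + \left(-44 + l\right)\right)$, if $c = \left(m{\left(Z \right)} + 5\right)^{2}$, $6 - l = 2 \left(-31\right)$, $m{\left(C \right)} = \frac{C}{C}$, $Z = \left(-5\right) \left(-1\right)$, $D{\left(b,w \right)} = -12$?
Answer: $-720$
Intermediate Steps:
$Z = 5$
$m{\left(C \right)} = 1$
$l = 68$ ($l = 6 - 2 \left(-31\right) = 6 - -62 = 6 + 62 = 68$)
$c = 36$ ($c = \left(1 + 5\right)^{2} = 6^{2} = 36$)
$D{\left(-6,-1 \right)} \left(c + \left(-44 + l\right)\right) = - 12 \left(36 + \left(-44 + 68\right)\right) = - 12 \left(36 + 24\right) = \left(-12\right) 60 = -720$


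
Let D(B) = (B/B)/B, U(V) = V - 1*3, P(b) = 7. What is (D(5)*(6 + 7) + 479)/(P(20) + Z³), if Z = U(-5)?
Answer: -2408/2525 ≈ -0.95366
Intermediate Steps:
U(V) = -3 + V (U(V) = V - 3 = -3 + V)
D(B) = 1/B
Z = -8 (Z = -3 - 5 = -8)
(D(5)*(6 + 7) + 479)/(P(20) + Z³) = ((6 + 7)/5 + 479)/(7 + (-8)³) = ((⅕)*13 + 479)/(7 - 512) = (13/5 + 479)/(-505) = (2408/5)*(-1/505) = -2408/2525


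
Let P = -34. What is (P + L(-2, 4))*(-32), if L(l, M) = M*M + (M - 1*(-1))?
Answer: 416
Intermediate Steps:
L(l, M) = 1 + M + M² (L(l, M) = M² + (M + 1) = M² + (1 + M) = 1 + M + M²)
(P + L(-2, 4))*(-32) = (-34 + (1 + 4 + 4²))*(-32) = (-34 + (1 + 4 + 16))*(-32) = (-34 + 21)*(-32) = -13*(-32) = 416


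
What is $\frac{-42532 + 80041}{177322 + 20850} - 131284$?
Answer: $- \frac{26016775339}{198172} \approx -1.3128 \cdot 10^{5}$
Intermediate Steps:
$\frac{-42532 + 80041}{177322 + 20850} - 131284 = \frac{37509}{198172} - 131284 = - \frac{26016775339}{198172}$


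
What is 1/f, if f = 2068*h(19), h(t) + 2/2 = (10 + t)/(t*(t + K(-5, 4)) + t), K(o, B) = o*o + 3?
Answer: -228/456511 ≈ -0.00049944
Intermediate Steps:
K(o, B) = 3 + o² (K(o, B) = o² + 3 = 3 + o²)
h(t) = -1 + (10 + t)/(t + t*(28 + t)) (h(t) = -1 + (10 + t)/(t*(t + (3 + (-5)²)) + t) = -1 + (10 + t)/(t*(t + (3 + 25)) + t) = -1 + (10 + t)/(t*(t + 28) + t) = -1 + (10 + t)/(t*(28 + t) + t) = -1 + (10 + t)/(t + t*(28 + t)))
f = -456511/228 (f = 2068*((10 - 1*19² - 28*19)/(19*(29 + 19))) = 2068*((1/19)*(10 - 1*361 - 532)/48) = 2068*((1/19)*(1/48)*(10 - 361 - 532)) = 2068*((1/19)*(1/48)*(-883)) = 2068*(-883/912) = -456511/228 ≈ -2002.2)
1/f = 1/(-456511/228) = -228/456511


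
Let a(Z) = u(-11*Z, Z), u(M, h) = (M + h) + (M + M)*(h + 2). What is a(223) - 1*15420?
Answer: -1121500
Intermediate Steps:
u(M, h) = M + h + 2*M*(2 + h) (u(M, h) = (M + h) + (2*M)*(2 + h) = (M + h) + 2*M*(2 + h) = M + h + 2*M*(2 + h))
a(Z) = -54*Z - 22*Z² (a(Z) = Z + 5*(-11*Z) + 2*(-11*Z)*Z = Z - 55*Z - 22*Z² = -54*Z - 22*Z²)
a(223) - 1*15420 = 2*223*(-27 - 11*223) - 1*15420 = 2*223*(-27 - 2453) - 15420 = 2*223*(-2480) - 15420 = -1106080 - 15420 = -1121500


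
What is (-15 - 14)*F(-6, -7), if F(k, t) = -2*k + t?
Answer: -145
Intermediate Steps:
F(k, t) = t - 2*k
(-15 - 14)*F(-6, -7) = (-15 - 14)*(-7 - 2*(-6)) = -29*(-7 + 12) = -29*5 = -145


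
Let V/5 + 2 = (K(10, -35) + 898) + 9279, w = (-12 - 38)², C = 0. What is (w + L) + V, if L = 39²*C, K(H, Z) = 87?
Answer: 53810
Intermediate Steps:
w = 2500 (w = (-50)² = 2500)
V = 51310 (V = -10 + 5*((87 + 898) + 9279) = -10 + 5*(985 + 9279) = -10 + 5*10264 = -10 + 51320 = 51310)
L = 0 (L = 39²*0 = 1521*0 = 0)
(w + L) + V = (2500 + 0) + 51310 = 2500 + 51310 = 53810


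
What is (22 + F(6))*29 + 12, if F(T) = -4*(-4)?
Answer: 1114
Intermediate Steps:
F(T) = 16
(22 + F(6))*29 + 12 = (22 + 16)*29 + 12 = 38*29 + 12 = 1102 + 12 = 1114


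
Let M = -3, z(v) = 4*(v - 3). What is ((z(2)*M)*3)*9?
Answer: 324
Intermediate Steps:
z(v) = -12 + 4*v (z(v) = 4*(-3 + v) = -12 + 4*v)
((z(2)*M)*3)*9 = (((-12 + 4*2)*(-3))*3)*9 = (((-12 + 8)*(-3))*3)*9 = (-4*(-3)*3)*9 = (12*3)*9 = 36*9 = 324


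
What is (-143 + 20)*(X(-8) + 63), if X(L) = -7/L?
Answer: -62853/8 ≈ -7856.6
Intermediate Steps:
(-143 + 20)*(X(-8) + 63) = (-143 + 20)*(-7/(-8) + 63) = -123*(-7*(-1/8) + 63) = -123*(7/8 + 63) = -123*511/8 = -62853/8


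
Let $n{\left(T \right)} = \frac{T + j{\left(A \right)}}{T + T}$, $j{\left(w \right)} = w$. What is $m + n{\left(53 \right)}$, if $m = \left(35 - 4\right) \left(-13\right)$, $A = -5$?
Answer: $- \frac{21335}{53} \approx -402.55$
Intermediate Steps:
$n{\left(T \right)} = \frac{-5 + T}{2 T}$ ($n{\left(T \right)} = \frac{T - 5}{T + T} = \frac{-5 + T}{2 T}$)
$m = -403$ ($m = \left(35 - 4\right) \left(-13\right) = 31 \left(-13\right) = -403$)
$m + n{\left(53 \right)} = -403 + \frac{-5 + 53}{2 \cdot 53} = -403 + \frac{1}{2} \cdot \frac{1}{53} \cdot 48 = -403 + \frac{24}{53} = - \frac{21335}{53}$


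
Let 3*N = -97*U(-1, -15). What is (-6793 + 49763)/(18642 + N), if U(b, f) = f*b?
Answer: 42970/18157 ≈ 2.3666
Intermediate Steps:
U(b, f) = b*f
N = -485 (N = (-(-97)*(-15))/3 = (-97*15)/3 = (⅓)*(-1455) = -485)
(-6793 + 49763)/(18642 + N) = (-6793 + 49763)/(18642 - 485) = 42970/18157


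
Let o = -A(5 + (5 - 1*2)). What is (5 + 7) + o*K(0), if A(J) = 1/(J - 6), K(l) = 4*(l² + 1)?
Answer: 10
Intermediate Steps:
K(l) = 4 + 4*l² (K(l) = 4*(1 + l²) = 4 + 4*l²)
A(J) = 1/(-6 + J)
o = -½ (o = -1/(-6 + (5 + (5 - 1*2))) = -1/(-6 + (5 + (5 - 2))) = -1/(-6 + (5 + 3)) = -1/(-6 + 8) = -1/2 = -1*½ = -½ ≈ -0.50000)
(5 + 7) + o*K(0) = (5 + 7) - (4 + 4*0²)/2 = 12 - (4 + 4*0)/2 = 12 - (4 + 0)/2 = 12 - ½*4 = 12 - 2 = 10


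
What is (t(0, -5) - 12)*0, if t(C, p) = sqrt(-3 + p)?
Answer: 0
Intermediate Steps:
(t(0, -5) - 12)*0 = (sqrt(-3 - 5) - 12)*0 = (sqrt(-8) - 12)*0 = (2*I*sqrt(2) - 12)*0 = (-12 + 2*I*sqrt(2))*0 = 0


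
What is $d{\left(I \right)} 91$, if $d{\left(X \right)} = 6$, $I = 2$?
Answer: $546$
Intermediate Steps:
$d{\left(I \right)} 91 = 6 \cdot 91 = 546$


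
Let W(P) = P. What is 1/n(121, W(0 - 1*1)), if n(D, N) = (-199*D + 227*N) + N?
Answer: -1/24307 ≈ -4.1140e-5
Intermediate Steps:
n(D, N) = -199*D + 228*N
1/n(121, W(0 - 1*1)) = 1/(-199*121 + 228*(0 - 1*1)) = 1/(-24079 + 228*(0 - 1)) = 1/(-24079 + 228*(-1)) = 1/(-24079 - 228) = 1/(-24307) = -1/24307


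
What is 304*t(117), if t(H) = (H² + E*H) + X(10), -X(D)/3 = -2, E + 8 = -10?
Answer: 3523056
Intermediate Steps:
E = -18 (E = -8 - 10 = -18)
X(D) = 6 (X(D) = -3*(-2) = 6)
t(H) = 6 + H² - 18*H (t(H) = (H² - 18*H) + 6 = 6 + H² - 18*H)
304*t(117) = 304*(6 + 117² - 18*117) = 304*(6 + 13689 - 2106) = 304*11589 = 3523056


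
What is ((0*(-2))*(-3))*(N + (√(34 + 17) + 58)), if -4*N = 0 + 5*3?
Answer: 0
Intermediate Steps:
N = -15/4 (N = -(0 + 5*3)/4 = -(0 + 15)/4 = -¼*15 = -15/4 ≈ -3.7500)
((0*(-2))*(-3))*(N + (√(34 + 17) + 58)) = ((0*(-2))*(-3))*(-15/4 + (√(34 + 17) + 58)) = (0*(-3))*(-15/4 + (√51 + 58)) = 0*(-15/4 + (58 + √51)) = 0*(217/4 + √51) = 0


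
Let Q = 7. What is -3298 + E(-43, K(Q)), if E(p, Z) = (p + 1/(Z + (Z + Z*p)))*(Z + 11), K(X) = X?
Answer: -1168682/287 ≈ -4072.1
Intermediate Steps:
E(p, Z) = (11 + Z)*(p + 1/(2*Z + Z*p)) (E(p, Z) = (p + 1/(2*Z + Z*p))*(11 + Z) = (11 + Z)*(p + 1/(2*Z + Z*p)))
-3298 + E(-43, K(Q)) = -3298 + (11 + 7 + 7**2*(-43)**2 + 2*(-43)*7**2 + 11*7*(-43)**2 + 22*7*(-43))/(7*(2 - 43)) = -3298 + (1/7)*(11 + 7 + 49*1849 + 2*(-43)*49 + 11*7*1849 - 6622)/(-41) = -3298 + (1/7)*(-1/41)*(11 + 7 + 90601 - 4214 + 142373 - 6622) = -3298 + (1/7)*(-1/41)*222156 = -3298 - 222156/287 = -1168682/287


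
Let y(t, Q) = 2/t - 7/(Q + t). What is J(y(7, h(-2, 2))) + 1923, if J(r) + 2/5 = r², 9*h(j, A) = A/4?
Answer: 7599327693/3951605 ≈ 1923.1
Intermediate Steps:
h(j, A) = A/36 (h(j, A) = (A/4)/9 = A/36)
y(t, Q) = -7/(Q + t) + 2/t
J(r) = -⅖ + r²
J(y(7, h(-2, 2))) + 1923 = (-⅖ + ((-5*7 + 2*((1/36)*2))/(7*((1/36)*2 + 7)))²) + 1923 = (-⅖ + ((-35 + 2*(1/18))/(7*(1/18 + 7)))²) + 1923 = (-⅖ + ((-35 + ⅑)/(7*(127/18)))²) + 1923 = (-⅖ + ((⅐)*(18/127)*(-314/9))²) + 1923 = (-⅖ + (-628/889)²) + 1923 = (-⅖ + 394384/790321) + 1923 = 391278/3951605 + 1923 = 7599327693/3951605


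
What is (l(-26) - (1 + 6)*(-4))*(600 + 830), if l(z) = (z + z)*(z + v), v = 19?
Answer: 560560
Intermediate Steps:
l(z) = 2*z*(19 + z) (l(z) = (z + z)*(z + 19) = (2*z)*(19 + z) = 2*z*(19 + z))
(l(-26) - (1 + 6)*(-4))*(600 + 830) = (2*(-26)*(19 - 26) - (1 + 6)*(-4))*(600 + 830) = (2*(-26)*(-7) - 7*(-4))*1430 = (364 - 1*(-28))*1430 = (364 + 28)*1430 = 392*1430 = 560560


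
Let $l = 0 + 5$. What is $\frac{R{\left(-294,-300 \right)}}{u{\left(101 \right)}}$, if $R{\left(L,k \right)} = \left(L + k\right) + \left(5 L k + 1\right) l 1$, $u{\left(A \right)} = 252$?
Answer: $\frac{2204411}{252} \approx 8747.7$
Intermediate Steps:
$l = 5$
$R{\left(L,k \right)} = 5 + L + k + 25 L k$ ($R{\left(L,k \right)} = \left(L + k\right) + \left(5 L k + 1\right) 5 \cdot 1 = \left(L + k\right) + \left(1 + 5 L k\right) 5 \cdot 1 = \left(L + k\right) + \left(5 + 25 L k\right) 1 = \left(L + k\right) + \left(5 + 25 L k\right) = 5 + L + k + 25 L k$)
$\frac{R{\left(-294,-300 \right)}}{u{\left(101 \right)}} = \frac{5 - 294 - 300 + 25 \left(-294\right) \left(-300\right)}{252} = \left(5 - 294 - 300 + 2205000\right) \frac{1}{252} = 2204411 \cdot \frac{1}{252} = \frac{2204411}{252}$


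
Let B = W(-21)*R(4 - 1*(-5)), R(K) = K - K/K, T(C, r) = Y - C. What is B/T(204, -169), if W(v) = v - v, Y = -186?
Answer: 0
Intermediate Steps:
T(C, r) = -186 - C
R(K) = -1 + K (R(K) = K - 1*1 = K - 1 = -1 + K)
W(v) = 0
B = 0 (B = 0*(-1 + (4 - 1*(-5))) = 0*(-1 + (4 + 5)) = 0*(-1 + 9) = 0*8 = 0)
B/T(204, -169) = 0/(-186 - 1*204) = 0/(-186 - 204) = 0/(-390) = 0*(-1/390) = 0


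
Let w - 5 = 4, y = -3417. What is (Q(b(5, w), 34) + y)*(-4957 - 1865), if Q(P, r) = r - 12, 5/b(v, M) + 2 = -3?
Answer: 23160690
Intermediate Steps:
w = 9 (w = 5 + 4 = 9)
b(v, M) = -1 (b(v, M) = 5/(-2 - 3) = 5/(-5) = 5*(-⅕) = -1)
Q(P, r) = -12 + r
(Q(b(5, w), 34) + y)*(-4957 - 1865) = ((-12 + 34) - 3417)*(-4957 - 1865) = (22 - 3417)*(-6822) = -3395*(-6822) = 23160690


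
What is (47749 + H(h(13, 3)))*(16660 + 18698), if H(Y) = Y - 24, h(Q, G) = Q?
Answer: 1687920204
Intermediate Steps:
H(Y) = -24 + Y
(47749 + H(h(13, 3)))*(16660 + 18698) = (47749 + (-24 + 13))*(16660 + 18698) = (47749 - 11)*35358 = 47738*35358 = 1687920204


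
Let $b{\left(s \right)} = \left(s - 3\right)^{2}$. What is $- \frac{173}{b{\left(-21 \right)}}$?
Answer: $- \frac{173}{576} \approx -0.30035$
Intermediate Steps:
$b{\left(s \right)} = \left(-3 + s\right)^{2}$
$- \frac{173}{b{\left(-21 \right)}} = - \frac{173}{\left(-3 - 21\right)^{2}} = - \frac{173}{\left(-24\right)^{2}} = - \frac{173}{576}$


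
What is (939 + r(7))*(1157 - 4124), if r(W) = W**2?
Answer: -2931396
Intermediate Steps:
(939 + r(7))*(1157 - 4124) = (939 + 7**2)*(1157 - 4124) = (939 + 49)*(-2967) = 988*(-2967) = -2931396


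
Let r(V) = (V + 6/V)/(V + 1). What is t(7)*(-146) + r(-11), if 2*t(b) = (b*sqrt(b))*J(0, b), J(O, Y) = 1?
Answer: 127/110 - 511*sqrt(7) ≈ -1350.8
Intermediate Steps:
r(V) = (V + 6/V)/(1 + V)
t(b) = b**(3/2)/2 (t(b) = ((b*sqrt(b))*1)/2 = (b**(3/2)*1)/2 = b**(3/2)/2)
t(7)*(-146) + r(-11) = (7**(3/2)/2)*(-146) + (6 + (-11)**2)/((-11)*(1 - 11)) = ((7*sqrt(7))/2)*(-146) - 1/11*(6 + 121)/(-10) = (7*sqrt(7)/2)*(-146) - 1/11*(-1/10)*127 = -511*sqrt(7) + 127/110 = 127/110 - 511*sqrt(7)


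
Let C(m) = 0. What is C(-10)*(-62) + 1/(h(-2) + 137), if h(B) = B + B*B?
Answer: 1/139 ≈ 0.0071942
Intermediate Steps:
h(B) = B + B**2
C(-10)*(-62) + 1/(h(-2) + 137) = 0*(-62) + 1/(-2*(1 - 2) + 137) = 0 + 1/(-2*(-1) + 137) = 0 + 1/(2 + 137) = 0 + 1/139 = 1/139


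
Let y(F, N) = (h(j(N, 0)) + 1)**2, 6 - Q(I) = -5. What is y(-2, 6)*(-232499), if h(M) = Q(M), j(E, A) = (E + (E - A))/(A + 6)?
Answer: -33479856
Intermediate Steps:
Q(I) = 11 (Q(I) = 6 - 1*(-5) = 6 + 5 = 11)
j(E, A) = (-A + 2*E)/(6 + A)
h(M) = 11
y(F, N) = 144 (y(F, N) = (11 + 1)**2 = 12**2 = 144)
y(-2, 6)*(-232499) = 144*(-232499) = -33479856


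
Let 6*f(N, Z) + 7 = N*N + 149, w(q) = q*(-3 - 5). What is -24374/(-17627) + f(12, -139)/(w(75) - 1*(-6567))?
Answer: 33756895/24272379 ≈ 1.3908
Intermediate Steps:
w(q) = -8*q (w(q) = q*(-8) = -8*q)
f(N, Z) = 71/3 + N²/6 (f(N, Z) = -7/6 + (N*N + 149)/6 = -7/6 + (N² + 149)/6 = -7/6 + (149 + N²)/6 = -7/6 + (149/6 + N²/6) = 71/3 + N²/6)
-24374/(-17627) + f(12, -139)/(w(75) - 1*(-6567)) = -24374/(-17627) + (71/3 + (⅙)*12²)/(-8*75 - 1*(-6567)) = -24374*(-1/17627) + (71/3 + (⅙)*144)/(-600 + 6567) = 24374/17627 + (71/3 + 24)/5967 = 24374/17627 + (143/3)*(1/5967) = 24374/17627 + 11/1377 = 33756895/24272379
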